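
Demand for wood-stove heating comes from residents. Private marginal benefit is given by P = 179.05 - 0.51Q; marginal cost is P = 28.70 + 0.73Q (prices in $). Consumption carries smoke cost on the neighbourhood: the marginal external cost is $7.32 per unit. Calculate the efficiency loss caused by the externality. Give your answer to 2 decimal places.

DWL = $21.61

Market equilibrium (private): 28.70 + 0.73Q = 179.05 - 0.51Q → Q_m = 121.2500.
Social marginal benefit = demand − MEC = 171.73 - 0.51Q.
Set SMB = MC: 171.73 - 0.51Q = 28.70 + 0.73Q → Q* = 115.3468.
Height of the DWL triangle at Q_m is MC(Q_m) − SMB(Q_m) = MEC(Q_m) = 7.3200.
DWL = ½ × 5.9032 × 7.3200 = 21.6057.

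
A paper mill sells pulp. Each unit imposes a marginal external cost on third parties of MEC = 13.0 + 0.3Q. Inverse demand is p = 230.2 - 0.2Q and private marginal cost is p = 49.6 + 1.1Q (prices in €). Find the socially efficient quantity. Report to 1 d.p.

Social marginal cost = private MC + MEC = 62.6 + 1.4Q.
Set SMC = demand: 62.6 + 1.4Q = 230.2 - 0.2Q → Q* = 104.7500.

Q* = 104.8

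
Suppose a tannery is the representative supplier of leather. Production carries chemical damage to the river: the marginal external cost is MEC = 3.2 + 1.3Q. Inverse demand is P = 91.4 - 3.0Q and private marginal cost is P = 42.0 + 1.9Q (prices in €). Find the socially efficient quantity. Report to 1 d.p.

Q* = 7.5

Social marginal cost = private MC + MEC = 45.2 + 3.2Q.
Set SMC = demand: 45.2 + 3.2Q = 91.4 - 3.0Q → Q* = 7.4516.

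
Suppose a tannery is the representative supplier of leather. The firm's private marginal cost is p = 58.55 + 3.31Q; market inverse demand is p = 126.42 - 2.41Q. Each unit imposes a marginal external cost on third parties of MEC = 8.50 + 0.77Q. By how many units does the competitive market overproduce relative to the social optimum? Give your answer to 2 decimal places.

Market equilibrium (private): 58.55 + 3.31Q = 126.42 - 2.41Q → Q_m = 11.8654.
Social marginal cost = private MC + MEC = 67.05 + 4.08Q.
Set SMC = demand: 67.05 + 4.08Q = 126.42 - 2.41Q → Q* = 9.1479.
Gap = |11.8654 − 9.1479| = 2.7175.

2.72 units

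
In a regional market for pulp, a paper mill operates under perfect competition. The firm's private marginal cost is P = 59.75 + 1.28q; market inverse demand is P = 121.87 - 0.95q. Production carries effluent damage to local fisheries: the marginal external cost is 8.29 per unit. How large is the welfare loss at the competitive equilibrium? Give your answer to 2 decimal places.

DWL = 15.41

Market equilibrium (private): 59.75 + 1.28q = 121.87 - 0.95q → q_m = 27.8565.
Social marginal cost = private MC + MEC = 68.04 + 1.28q.
Set SMC = demand: 68.04 + 1.28q = 121.87 - 0.95q → q* = 24.1390.
Height of the DWL triangle at q_m is SMC(q_m) − demand(q_m) = MEC(q_m) = 8.2900.
DWL = ½ × 3.7175 × 8.2900 = 15.4090.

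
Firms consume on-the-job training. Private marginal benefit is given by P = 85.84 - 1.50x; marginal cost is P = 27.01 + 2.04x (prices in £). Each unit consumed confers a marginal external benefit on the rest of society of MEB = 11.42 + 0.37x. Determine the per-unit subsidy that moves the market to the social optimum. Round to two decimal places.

Social marginal benefit = demand + MEB = 97.26 - 1.13x.
Set SMB = MC: 97.26 - 1.13x = 27.01 + 2.04x → x* = 22.1609.
The Pigouvian subsidy equals MEB at x*: 11.42 + 0.37×22.1609 = 19.6195.

subsidy = £19.62 per unit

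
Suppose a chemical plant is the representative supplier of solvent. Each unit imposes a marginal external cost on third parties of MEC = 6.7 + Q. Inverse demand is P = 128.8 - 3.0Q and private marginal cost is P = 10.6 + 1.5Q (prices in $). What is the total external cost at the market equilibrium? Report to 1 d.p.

$521.0

Market equilibrium (private): 10.6 + 1.5Q = 128.8 - 3.0Q → Q_m = 26.2667.
Total external cost = ∫₀^{Q_m} (6.7 + 1.0Q) dQ = 6.7×26.2667 + ½×1.0×26.2667² = 520.9567.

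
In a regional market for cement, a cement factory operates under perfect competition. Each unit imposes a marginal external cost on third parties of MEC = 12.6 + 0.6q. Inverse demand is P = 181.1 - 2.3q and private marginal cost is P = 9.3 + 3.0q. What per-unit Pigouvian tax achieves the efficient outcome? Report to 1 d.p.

tax = 28.8 per unit

Social marginal cost = private MC + MEC = 21.9 + 3.6q.
Set SMC = demand: 21.9 + 3.6q = 181.1 - 2.3q → q* = 26.9831.
The Pigouvian tax equals MEC at q*: 12.6 + 0.6×26.9831 = 28.7899.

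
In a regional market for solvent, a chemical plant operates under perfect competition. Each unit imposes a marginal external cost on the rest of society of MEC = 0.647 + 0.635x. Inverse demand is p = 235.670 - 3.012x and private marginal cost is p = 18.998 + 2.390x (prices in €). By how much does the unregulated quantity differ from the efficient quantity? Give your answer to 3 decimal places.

4.326 units

Market equilibrium (private): 18.998 + 2.390x = 235.670 - 3.012x → x_m = 40.1096.
Social marginal cost = private MC + MEC = 19.645 + 3.025x.
Set SMC = demand: 19.645 + 3.025x = 235.670 - 3.012x → x* = 35.7835.
Gap = |40.1096 − 35.7835| = 4.3261.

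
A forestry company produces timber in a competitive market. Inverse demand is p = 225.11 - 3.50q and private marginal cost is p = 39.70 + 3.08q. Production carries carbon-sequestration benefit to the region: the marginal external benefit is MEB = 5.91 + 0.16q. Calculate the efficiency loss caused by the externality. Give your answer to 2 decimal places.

DWL = 8.45

Market equilibrium (private): 39.70 + 3.08q = 225.11 - 3.50q → q_m = 28.1778.
Social marginal cost = private MC − MEB = 33.79 + 2.92q.
Set SMC = demand: 33.79 + 2.92q = 225.11 - 3.50q → q* = 29.8006.
The loss is the area between SMC and demand from q* to q_m; with linear curves that's a triangle of height MEB(q_m).
DWL = ½ × 1.6228 × 10.4184 = 8.4535.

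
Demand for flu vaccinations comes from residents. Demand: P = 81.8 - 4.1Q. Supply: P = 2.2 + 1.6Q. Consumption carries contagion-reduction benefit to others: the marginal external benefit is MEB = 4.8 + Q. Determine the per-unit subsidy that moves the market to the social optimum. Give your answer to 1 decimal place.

subsidy = 22.8 per unit

Social marginal benefit = demand + MEB = 86.6 - 3.1Q.
Set SMB = MC: 86.6 - 3.1Q = 2.2 + 1.6Q → Q* = 17.9574.
The Pigouvian subsidy equals MEB at Q*: 4.8 + 1.0×17.9574 = 22.7574.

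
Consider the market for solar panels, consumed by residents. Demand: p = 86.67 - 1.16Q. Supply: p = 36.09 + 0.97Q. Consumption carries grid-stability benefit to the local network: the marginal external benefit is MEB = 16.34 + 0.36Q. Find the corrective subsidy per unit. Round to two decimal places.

subsidy = 29.95 per unit

Social marginal benefit = demand + MEB = 103.01 - 0.80Q.
Set SMB = MC: 103.01 - 0.80Q = 36.09 + 0.97Q → Q* = 37.8079.
The Pigouvian subsidy equals MEB at Q*: 16.34 + 0.36×37.8079 = 29.9508.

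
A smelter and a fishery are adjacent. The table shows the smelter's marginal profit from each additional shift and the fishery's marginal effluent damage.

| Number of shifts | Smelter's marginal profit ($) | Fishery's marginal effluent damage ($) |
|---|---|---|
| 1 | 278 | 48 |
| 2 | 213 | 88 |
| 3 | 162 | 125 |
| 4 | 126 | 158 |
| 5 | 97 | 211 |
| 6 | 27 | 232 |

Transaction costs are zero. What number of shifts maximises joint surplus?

Bargaining reaches the level where marginal profit last exceeds marginal effluent damage.
That holds through level 3 (162 ≥ 125) but not at 4 (126 < 158).

3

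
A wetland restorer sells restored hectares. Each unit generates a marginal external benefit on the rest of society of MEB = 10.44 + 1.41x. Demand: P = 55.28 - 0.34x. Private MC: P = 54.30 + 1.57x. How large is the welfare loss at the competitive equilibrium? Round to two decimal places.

DWL = 124.62

Market equilibrium (private): 54.30 + 1.57x = 55.28 - 0.34x → x_m = 0.5131.
Social marginal cost = private MC − MEB = 43.86 + 0.16x.
Set SMC = demand: 43.86 + 0.16x = 55.28 - 0.34x → x* = 22.8400.
The loss is the area between SMC and demand from x* to x_m; with linear curves that's a triangle of height MEB(x_m).
DWL = ½ × 22.3269 × 11.1635 = 124.6232.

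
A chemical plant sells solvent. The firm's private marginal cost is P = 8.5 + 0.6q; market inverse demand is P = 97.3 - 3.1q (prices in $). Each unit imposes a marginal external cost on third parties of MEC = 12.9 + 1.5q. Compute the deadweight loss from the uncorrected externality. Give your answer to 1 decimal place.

DWL = $229.9

Market equilibrium (private): 8.5 + 0.6q = 97.3 - 3.1q → q_m = 24.0000.
Social marginal cost = private MC + MEC = 21.4 + 2.1q.
Set SMC = demand: 21.4 + 2.1q = 97.3 - 3.1q → q* = 14.5962.
Height of the DWL triangle at q_m is SMC(q_m) − demand(q_m) = MEC(q_m) = 48.9000.
DWL = ½ × 9.4038 × 48.9000 = 229.9229.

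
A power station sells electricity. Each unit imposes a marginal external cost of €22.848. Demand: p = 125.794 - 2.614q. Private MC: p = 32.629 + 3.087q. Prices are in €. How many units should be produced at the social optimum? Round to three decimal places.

q* = 12.334

Social marginal cost = private MC + MEC = 55.477 + 3.087q.
Set SMC = demand: 55.477 + 3.087q = 125.794 - 2.614q → q* = 12.3342.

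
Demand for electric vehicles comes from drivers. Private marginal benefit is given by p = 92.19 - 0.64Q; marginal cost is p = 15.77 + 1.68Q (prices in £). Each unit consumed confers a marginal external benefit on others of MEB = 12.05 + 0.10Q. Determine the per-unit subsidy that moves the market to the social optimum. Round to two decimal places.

Social marginal benefit = demand + MEB = 104.24 - 0.54Q.
Set SMB = MC: 104.24 - 0.54Q = 15.77 + 1.68Q → Q* = 39.8514.
The Pigouvian subsidy equals MEB at Q*: 12.05 + 0.10×39.8514 = 16.0351.

subsidy = £16.04 per unit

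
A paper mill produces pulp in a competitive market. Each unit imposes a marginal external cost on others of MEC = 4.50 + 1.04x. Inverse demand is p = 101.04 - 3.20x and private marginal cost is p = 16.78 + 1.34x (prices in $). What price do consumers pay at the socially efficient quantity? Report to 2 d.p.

Social marginal cost = private MC + MEC = 21.28 + 2.38x.
Set SMC = demand: 21.28 + 2.38x = 101.04 - 3.20x → x* = 14.2939.
Consumer price on the demand curve at x*: 101.04 − 3.20×14.2939 = 55.2995.

P = $55.30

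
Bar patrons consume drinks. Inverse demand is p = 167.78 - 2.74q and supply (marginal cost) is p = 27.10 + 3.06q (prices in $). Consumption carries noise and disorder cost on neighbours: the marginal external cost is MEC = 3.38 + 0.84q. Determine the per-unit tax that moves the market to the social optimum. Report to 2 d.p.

Social marginal benefit = demand − MEC = 164.40 - 3.58q.
Set SMB = MC: 164.40 - 3.58q = 27.10 + 3.06q → q* = 20.6777.
The Pigouvian tax equals MEC at q*: 3.38 + 0.84×20.6777 = 20.7493.

tax = $20.75 per unit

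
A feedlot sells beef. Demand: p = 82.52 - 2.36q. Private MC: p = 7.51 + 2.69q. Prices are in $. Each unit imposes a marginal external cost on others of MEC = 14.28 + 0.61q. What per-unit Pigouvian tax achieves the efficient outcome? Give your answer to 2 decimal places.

Social marginal cost = private MC + MEC = 21.79 + 3.30q.
Set SMC = demand: 21.79 + 3.30q = 82.52 - 2.36q → q* = 10.7297.
The Pigouvian tax equals MEC at q*: 14.28 + 0.61×10.7297 = 20.8251.

tax = $20.83 per unit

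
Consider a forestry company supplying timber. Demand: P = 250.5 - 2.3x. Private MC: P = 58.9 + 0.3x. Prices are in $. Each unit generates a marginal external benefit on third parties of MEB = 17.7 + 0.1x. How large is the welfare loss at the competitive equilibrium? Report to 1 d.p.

DWL = $125.7

Market equilibrium (private): 58.9 + 0.3x = 250.5 - 2.3x → x_m = 73.6923.
Social marginal cost = private MC − MEB = 41.2 + 0.2x.
Set SMC = demand: 41.2 + 0.2x = 250.5 - 2.3x → x* = 83.7200.
The loss is the area between SMC and demand from x* to x_m; with linear curves that's a triangle of height MEB(x_m).
DWL = ½ × 10.0277 × 25.0692 = 125.6932.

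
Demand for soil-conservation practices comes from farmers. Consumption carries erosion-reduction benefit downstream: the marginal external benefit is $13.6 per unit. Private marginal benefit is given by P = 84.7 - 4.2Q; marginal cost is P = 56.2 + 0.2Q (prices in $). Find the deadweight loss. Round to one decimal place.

DWL = $21.0

Market equilibrium (private): 56.2 + 0.2Q = 84.7 - 4.2Q → Q_m = 6.4773.
Social marginal benefit = demand + MEB = 98.3 - 4.2Q.
Set SMB = MC: 98.3 - 4.2Q = 56.2 + 0.2Q → Q* = 9.5682.
The loss is the area between SMB and MC from Q* to Q_m; with linear curves that's a triangle of height MEB(Q_m).
DWL = ½ × 3.0909 × 13.6000 = 21.0181.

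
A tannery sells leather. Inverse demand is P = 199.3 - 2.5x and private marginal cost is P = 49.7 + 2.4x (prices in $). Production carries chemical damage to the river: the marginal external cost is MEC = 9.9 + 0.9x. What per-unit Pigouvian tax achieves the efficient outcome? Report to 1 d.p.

tax = $31.6 per unit

Social marginal cost = private MC + MEC = 59.6 + 3.3x.
Set SMC = demand: 59.6 + 3.3x = 199.3 - 2.5x → x* = 24.0862.
The Pigouvian tax equals MEC at x*: 9.9 + 0.9×24.0862 = 31.5776.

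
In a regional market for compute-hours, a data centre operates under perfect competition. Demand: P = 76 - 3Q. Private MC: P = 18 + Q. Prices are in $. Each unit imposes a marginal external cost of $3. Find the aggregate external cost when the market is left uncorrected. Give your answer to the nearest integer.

Market equilibrium (private): 18 + Q = 76 - 3Q → Q_m = 14.5000.
Total external cost = MEC × Q_m = 3 × 14.5000 = 43.5000.

$44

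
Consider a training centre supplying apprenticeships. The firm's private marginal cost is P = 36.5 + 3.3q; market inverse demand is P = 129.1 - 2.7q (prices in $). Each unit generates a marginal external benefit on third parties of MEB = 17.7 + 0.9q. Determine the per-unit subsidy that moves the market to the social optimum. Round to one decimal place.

subsidy = $37.2 per unit

Social marginal cost = private MC − MEB = 18.8 + 2.4q.
Set SMC = demand: 18.8 + 2.4q = 129.1 - 2.7q → q* = 21.6275.
The Pigouvian subsidy equals MEB at q*: 17.7 + 0.9×21.6275 = 37.1648.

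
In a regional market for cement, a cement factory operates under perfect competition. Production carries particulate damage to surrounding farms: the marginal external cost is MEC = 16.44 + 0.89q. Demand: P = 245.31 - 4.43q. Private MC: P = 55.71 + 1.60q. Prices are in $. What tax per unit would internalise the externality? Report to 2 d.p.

tax = $38.71 per unit

Social marginal cost = private MC + MEC = 72.15 + 2.49q.
Set SMC = demand: 72.15 + 2.49q = 245.31 - 4.43q → q* = 25.0231.
The Pigouvian tax equals MEC at q*: 16.44 + 0.89×25.0231 = 38.7106.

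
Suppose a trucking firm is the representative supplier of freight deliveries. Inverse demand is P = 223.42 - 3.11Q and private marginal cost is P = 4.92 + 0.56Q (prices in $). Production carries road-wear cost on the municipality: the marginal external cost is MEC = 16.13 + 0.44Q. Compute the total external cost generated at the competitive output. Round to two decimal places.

$1740.15

Market equilibrium (private): 4.92 + 0.56Q = 223.42 - 3.11Q → Q_m = 59.5368.
Total external cost = ∫₀^{Q_m} (16.13 + 0.44Q) dQ = 16.13×59.5368 + ½×0.44×59.5368² = 1740.1473.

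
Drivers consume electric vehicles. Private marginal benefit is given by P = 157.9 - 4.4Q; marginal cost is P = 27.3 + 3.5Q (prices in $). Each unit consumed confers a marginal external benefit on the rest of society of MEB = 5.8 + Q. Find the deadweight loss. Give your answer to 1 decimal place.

Market equilibrium (private): 27.3 + 3.5Q = 157.9 - 4.4Q → Q_m = 16.5316.
Social marginal benefit = demand + MEB = 163.7 - 3.4Q.
Set SMB = MC: 163.7 - 3.4Q = 27.3 + 3.5Q → Q* = 19.7681.
The loss is the area between SMB and MC from Q* to Q_m; with linear curves that's a triangle of height MEB(Q_m).
DWL = ½ × 3.2365 × 22.3316 = 36.1381.

DWL = $36.1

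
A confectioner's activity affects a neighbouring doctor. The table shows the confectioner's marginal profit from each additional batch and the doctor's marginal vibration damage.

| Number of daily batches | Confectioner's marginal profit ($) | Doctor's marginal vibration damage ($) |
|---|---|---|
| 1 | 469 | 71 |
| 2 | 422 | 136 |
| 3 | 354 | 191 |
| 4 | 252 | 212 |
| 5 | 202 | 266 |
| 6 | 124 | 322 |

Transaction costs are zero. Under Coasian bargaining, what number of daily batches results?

Bargaining reaches the level where marginal profit last exceeds marginal vibration damage.
That holds through level 4 (252 ≥ 212) but not at 5 (202 < 266).

4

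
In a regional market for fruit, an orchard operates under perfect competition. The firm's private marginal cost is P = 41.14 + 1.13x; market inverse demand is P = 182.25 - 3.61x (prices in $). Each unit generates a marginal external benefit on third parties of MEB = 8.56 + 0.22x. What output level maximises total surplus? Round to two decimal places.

Social marginal cost = private MC − MEB = 32.58 + 0.91x.
Set SMC = demand: 32.58 + 0.91x = 182.25 - 3.61x → x* = 33.1128.

x* = 33.11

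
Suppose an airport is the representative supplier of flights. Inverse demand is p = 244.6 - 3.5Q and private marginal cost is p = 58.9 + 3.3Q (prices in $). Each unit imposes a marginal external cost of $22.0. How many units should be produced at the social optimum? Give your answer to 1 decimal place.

Q* = 24.1

Social marginal cost = private MC + MEC = 80.9 + 3.3Q.
Set SMC = demand: 80.9 + 3.3Q = 244.6 - 3.5Q → Q* = 24.0735.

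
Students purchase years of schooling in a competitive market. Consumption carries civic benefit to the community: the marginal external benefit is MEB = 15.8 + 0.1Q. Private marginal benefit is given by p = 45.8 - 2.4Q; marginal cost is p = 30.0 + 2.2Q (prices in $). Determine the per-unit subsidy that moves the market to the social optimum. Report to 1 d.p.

Social marginal benefit = demand + MEB = 61.6 - 2.3Q.
Set SMB = MC: 61.6 - 2.3Q = 30.0 + 2.2Q → Q* = 7.0222.
The Pigouvian subsidy equals MEB at Q*: 15.8 + 0.1×7.0222 = 16.5022.

subsidy = $16.5 per unit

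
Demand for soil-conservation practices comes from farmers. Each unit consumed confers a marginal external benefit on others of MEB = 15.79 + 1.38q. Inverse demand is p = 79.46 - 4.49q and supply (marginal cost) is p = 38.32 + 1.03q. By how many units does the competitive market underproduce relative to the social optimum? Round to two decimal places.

6.30 units

Market equilibrium (private): 38.32 + 1.03q = 79.46 - 4.49q → q_m = 7.4529.
Social marginal benefit = demand + MEB = 95.25 - 3.11q.
Set SMB = MC: 95.25 - 3.11q = 38.32 + 1.03q → q* = 13.7512.
Gap = |7.4529 − 13.7512| = 6.2983.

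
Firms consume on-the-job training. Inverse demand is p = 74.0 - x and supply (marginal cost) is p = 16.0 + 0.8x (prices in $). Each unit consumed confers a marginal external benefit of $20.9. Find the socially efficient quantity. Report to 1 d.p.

x* = 43.8

Social marginal benefit = demand + MEB = 94.9 - x.
Set SMB = MC: 94.9 - x = 16.0 + 0.8x → x* = 43.8333.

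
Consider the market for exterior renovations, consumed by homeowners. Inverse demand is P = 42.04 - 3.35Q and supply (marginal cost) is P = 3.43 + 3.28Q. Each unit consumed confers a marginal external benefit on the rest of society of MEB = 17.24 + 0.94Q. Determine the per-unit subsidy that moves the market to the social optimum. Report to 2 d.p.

Social marginal benefit = demand + MEB = 59.28 - 2.41Q.
Set SMB = MC: 59.28 - 2.41Q = 3.43 + 3.28Q → Q* = 9.8155.
The Pigouvian subsidy equals MEB at Q*: 17.24 + 0.94×9.8155 = 26.4666.

subsidy = 26.47 per unit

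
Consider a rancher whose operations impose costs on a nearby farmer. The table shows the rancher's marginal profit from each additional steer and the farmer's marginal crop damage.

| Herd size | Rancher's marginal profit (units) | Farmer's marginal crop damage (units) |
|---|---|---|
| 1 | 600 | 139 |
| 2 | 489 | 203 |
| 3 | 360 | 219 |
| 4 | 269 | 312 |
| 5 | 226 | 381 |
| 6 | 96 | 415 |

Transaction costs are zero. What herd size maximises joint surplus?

Bargaining reaches the level where marginal profit last exceeds marginal crop damage.
That holds through level 3 (360 ≥ 219) but not at 4 (269 < 312).

3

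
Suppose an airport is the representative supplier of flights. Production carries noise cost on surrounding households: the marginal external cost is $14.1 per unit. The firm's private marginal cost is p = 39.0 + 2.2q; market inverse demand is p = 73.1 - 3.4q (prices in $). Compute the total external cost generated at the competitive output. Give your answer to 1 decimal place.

$85.9

Market equilibrium (private): 39.0 + 2.2q = 73.1 - 3.4q → q_m = 6.0893.
Total external cost = MEC × q_m = 14.1 × 6.0893 = 85.8591.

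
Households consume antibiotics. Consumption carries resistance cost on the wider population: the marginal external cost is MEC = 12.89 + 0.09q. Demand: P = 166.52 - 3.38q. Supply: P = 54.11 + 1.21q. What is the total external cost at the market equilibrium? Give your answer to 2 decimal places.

Market equilibrium (private): 54.11 + 1.21q = 166.52 - 3.38q → q_m = 24.4902.
Total external cost = ∫₀^{q_m} (12.89 + 0.09q) dq = 12.89×24.4902 + ½×0.09×24.4902² = 342.6683.

342.67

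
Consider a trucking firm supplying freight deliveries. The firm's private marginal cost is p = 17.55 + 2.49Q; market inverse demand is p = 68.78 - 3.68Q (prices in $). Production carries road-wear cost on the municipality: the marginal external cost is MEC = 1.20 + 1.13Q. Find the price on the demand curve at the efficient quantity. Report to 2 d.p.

P = $43.56

Social marginal cost = private MC + MEC = 18.75 + 3.62Q.
Set SMC = demand: 18.75 + 3.62Q = 68.78 - 3.68Q → Q* = 6.8534.
Consumer price on the demand curve at Q*: 68.78 − 3.68×6.8534 = 43.5595.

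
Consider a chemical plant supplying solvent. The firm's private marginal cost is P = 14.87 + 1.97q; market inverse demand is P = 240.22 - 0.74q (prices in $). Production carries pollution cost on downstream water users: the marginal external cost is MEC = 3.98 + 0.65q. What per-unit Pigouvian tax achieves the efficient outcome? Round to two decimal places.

Social marginal cost = private MC + MEC = 18.85 + 2.62q.
Set SMC = demand: 18.85 + 2.62q = 240.22 - 0.74q → q* = 65.8839.
The Pigouvian tax equals MEC at q*: 3.98 + 0.65×65.8839 = 46.8045.

tax = $46.80 per unit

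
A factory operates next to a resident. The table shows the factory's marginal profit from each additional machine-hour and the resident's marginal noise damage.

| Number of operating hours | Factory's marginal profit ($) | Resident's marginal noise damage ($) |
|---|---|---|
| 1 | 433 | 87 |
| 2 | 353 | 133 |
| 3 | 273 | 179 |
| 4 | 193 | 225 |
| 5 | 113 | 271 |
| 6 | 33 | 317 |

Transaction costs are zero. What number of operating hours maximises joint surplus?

Bargaining reaches the level where marginal profit last exceeds marginal noise damage.
That holds through level 3 (273 ≥ 179) but not at 4 (193 < 225).

3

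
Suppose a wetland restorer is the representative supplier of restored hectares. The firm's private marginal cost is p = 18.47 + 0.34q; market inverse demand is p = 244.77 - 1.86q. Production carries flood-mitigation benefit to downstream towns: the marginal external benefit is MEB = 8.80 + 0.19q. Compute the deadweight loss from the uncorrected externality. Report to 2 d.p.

DWL = 199.85

Market equilibrium (private): 18.47 + 0.34q = 244.77 - 1.86q → q_m = 102.8636.
Social marginal cost = private MC − MEB = 9.67 + 0.15q.
Set SMC = demand: 9.67 + 0.15q = 244.77 - 1.86q → q* = 116.9652.
The loss is the area between SMC and demand from q* to q_m; with linear curves that's a triangle of height MEB(q_m).
DWL = ½ × 14.1016 × 28.3441 = 199.8486.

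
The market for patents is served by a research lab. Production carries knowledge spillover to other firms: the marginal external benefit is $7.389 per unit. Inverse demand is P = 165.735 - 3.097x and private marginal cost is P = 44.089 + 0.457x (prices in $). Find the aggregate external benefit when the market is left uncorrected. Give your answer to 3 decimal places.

Market equilibrium (private): 44.089 + 0.457x = 165.735 - 3.097x → x_m = 34.2279.
Total external benefit = MEB × x_m = 7.389 × 34.2279 = 252.9100.

$252.910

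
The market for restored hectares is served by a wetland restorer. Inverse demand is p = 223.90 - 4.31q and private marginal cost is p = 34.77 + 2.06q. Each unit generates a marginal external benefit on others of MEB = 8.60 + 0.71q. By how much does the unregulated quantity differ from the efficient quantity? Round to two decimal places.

Market equilibrium (private): 34.77 + 2.06q = 223.90 - 4.31q → q_m = 29.6907.
Social marginal cost = private MC − MEB = 26.17 + 1.35q.
Set SMC = demand: 26.17 + 1.35q = 223.90 - 4.31q → q* = 34.9346.
Gap = |29.6907 − 34.9346| = 5.2439.

5.24 units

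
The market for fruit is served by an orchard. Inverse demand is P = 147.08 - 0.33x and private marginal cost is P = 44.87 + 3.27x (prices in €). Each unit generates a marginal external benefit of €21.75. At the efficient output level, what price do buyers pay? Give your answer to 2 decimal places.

Social marginal cost = private MC − MEB = 23.12 + 3.27x.
Set SMC = demand: 23.12 + 3.27x = 147.08 - 0.33x → x* = 34.4333.
Consumer price on the demand curve at x*: 147.08 − 0.33×34.4333 = 135.7170.

P = €135.72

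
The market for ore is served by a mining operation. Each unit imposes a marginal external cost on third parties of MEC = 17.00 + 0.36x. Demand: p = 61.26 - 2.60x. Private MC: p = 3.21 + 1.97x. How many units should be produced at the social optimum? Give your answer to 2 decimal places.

x* = 8.33

Social marginal cost = private MC + MEC = 20.21 + 2.33x.
Set SMC = demand: 20.21 + 2.33x = 61.26 - 2.60x → x* = 8.3266.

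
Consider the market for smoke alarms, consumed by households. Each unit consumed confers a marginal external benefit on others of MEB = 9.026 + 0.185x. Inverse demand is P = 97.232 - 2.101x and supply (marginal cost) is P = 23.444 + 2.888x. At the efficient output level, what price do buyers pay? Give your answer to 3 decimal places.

P = 61.014

Social marginal benefit = demand + MEB = 106.258 - 1.916x.
Set SMB = MC: 106.258 - 1.916x = 23.444 + 2.888x → x* = 17.2386.
Consumer price on the demand curve at x*: 97.232 − 2.101×17.2386 = 61.0137.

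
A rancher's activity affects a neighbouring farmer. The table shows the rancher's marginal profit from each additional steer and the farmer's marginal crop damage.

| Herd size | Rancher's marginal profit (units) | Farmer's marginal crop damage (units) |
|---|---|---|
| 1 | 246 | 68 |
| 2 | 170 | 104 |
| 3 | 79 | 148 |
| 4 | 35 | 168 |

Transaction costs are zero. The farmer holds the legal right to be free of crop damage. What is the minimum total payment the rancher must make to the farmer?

172

Efficient level: marginal profit ≥ marginal crop damage through level 2, so k* = 2.
With the farmer holding the right, the rancher must at least compensate total damage at k*: 68 + 104 = 172.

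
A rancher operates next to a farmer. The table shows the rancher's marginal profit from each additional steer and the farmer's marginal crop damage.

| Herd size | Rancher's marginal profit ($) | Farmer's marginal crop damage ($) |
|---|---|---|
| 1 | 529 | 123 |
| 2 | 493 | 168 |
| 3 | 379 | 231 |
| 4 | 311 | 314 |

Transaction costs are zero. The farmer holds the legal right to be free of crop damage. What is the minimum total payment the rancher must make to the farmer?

$522

Efficient level: marginal profit ≥ marginal crop damage through level 3, so k* = 3.
With the farmer holding the right, the rancher must at least compensate total damage at k*: 123 + 168 + 231 = 522.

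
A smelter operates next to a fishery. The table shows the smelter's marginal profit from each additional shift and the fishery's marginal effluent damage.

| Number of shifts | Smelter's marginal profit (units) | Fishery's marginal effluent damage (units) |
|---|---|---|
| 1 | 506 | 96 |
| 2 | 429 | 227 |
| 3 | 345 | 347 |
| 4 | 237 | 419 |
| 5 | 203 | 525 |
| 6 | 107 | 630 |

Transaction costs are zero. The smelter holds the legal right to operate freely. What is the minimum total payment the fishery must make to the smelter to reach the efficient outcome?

892

Left alone the smelter would choose level 6 (marginal profit stays positive).
Efficient level: k* = 2 (marginal profit ≥ marginal effluent damage through 2).
The fishery must at least cover the smelter's forgone profit from cutting 6→2: 345 + 237 + 203 + 107 = 892.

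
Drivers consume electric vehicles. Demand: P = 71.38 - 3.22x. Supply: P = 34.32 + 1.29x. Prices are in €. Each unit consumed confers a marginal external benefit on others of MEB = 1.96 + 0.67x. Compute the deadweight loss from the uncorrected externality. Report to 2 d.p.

Market equilibrium (private): 34.32 + 1.29x = 71.38 - 3.22x → x_m = 8.2173.
Social marginal benefit = demand + MEB = 73.34 - 2.55x.
Set SMB = MC: 73.34 - 2.55x = 34.32 + 1.29x → x* = 10.1615.
Height of the DWL triangle at x_m is SMB(x_m) − MC(x_m) = MEB(x_m) = 7.4656.
DWL = ½ × 1.9442 × 7.4656 = 7.2573.

DWL = €7.26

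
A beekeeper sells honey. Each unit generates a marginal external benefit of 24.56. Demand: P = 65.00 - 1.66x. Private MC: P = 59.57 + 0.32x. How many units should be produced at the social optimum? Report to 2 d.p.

Social marginal cost = private MC − MEB = 35.01 + 0.32x.
Set SMC = demand: 35.01 + 0.32x = 65.00 - 1.66x → x* = 15.1465.

x* = 15.15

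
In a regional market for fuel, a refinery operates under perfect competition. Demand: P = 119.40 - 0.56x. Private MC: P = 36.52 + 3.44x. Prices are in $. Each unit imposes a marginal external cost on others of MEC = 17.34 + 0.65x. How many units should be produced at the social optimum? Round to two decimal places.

Social marginal cost = private MC + MEC = 53.86 + 4.09x.
Set SMC = demand: 53.86 + 4.09x = 119.40 - 0.56x → x* = 14.0946.

x* = 14.09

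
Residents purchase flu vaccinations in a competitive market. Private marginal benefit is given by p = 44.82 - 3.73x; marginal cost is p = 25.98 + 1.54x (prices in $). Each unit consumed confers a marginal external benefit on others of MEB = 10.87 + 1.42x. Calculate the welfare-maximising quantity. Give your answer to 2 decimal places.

Social marginal benefit = demand + MEB = 55.69 - 2.31x.
Set SMB = MC: 55.69 - 2.31x = 25.98 + 1.54x → x* = 7.7169.

x* = 7.72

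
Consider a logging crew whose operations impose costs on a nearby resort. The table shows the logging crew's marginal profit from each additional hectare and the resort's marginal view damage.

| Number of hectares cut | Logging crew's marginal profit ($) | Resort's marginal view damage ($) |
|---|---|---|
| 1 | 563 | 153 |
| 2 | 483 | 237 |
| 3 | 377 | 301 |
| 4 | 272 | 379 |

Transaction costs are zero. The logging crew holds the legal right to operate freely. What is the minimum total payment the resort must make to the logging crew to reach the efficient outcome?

Left alone the logging crew would choose level 4 (marginal profit stays positive).
Efficient level: k* = 3 (marginal profit ≥ marginal view damage through 3).
The resort must at least cover the logging crew's forgone profit from cutting 4→3: 272 = 272.

$272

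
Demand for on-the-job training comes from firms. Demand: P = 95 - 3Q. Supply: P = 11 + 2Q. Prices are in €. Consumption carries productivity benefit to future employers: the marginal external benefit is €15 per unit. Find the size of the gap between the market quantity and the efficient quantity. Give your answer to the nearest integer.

Market equilibrium (private): 11 + 2Q = 95 - 3Q → Q_m = 16.8000.
Social marginal benefit = demand + MEB = 110 - 3Q.
Set SMB = MC: 110 - 3Q = 11 + 2Q → Q* = 19.8000.
Gap = |16.8000 − 19.8000| = 3.0000.

3 units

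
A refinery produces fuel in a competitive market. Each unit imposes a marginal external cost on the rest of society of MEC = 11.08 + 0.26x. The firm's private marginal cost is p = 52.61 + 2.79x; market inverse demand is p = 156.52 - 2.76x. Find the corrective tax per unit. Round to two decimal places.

Social marginal cost = private MC + MEC = 63.69 + 3.05x.
Set SMC = demand: 63.69 + 3.05x = 156.52 - 2.76x → x* = 15.9776.
The Pigouvian tax equals MEC at x*: 11.08 + 0.26×15.9776 = 15.2342.

tax = 15.23 per unit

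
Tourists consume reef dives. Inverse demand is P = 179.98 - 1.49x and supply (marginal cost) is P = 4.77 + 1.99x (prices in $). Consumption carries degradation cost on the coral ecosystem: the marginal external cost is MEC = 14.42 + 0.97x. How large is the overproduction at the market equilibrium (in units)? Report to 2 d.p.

14.22 units

Market equilibrium (private): 4.77 + 1.99x = 179.98 - 1.49x → x_m = 50.3477.
Social marginal benefit = demand − MEC = 165.56 - 2.46x.
Set SMB = MC: 165.56 - 2.46x = 4.77 + 1.99x → x* = 36.1326.
Gap = |50.3477 − 36.1326| = 14.2151.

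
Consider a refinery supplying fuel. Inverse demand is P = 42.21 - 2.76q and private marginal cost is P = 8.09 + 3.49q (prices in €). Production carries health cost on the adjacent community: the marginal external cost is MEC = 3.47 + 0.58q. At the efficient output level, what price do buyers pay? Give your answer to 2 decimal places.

P = €29.82

Social marginal cost = private MC + MEC = 11.56 + 4.07q.
Set SMC = demand: 11.56 + 4.07q = 42.21 - 2.76q → q* = 4.4876.
Consumer price on the demand curve at q*: 42.21 − 2.76×4.4876 = 29.8242.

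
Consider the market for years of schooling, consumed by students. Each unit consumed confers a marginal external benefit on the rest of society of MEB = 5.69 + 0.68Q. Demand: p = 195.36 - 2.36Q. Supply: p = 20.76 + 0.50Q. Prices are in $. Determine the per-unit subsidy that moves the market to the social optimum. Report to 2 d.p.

Social marginal benefit = demand + MEB = 201.05 - 1.68Q.
Set SMB = MC: 201.05 - 1.68Q = 20.76 + 0.50Q → Q* = 82.7018.
The Pigouvian subsidy equals MEB at Q*: 5.69 + 0.68×82.7018 = 61.9272.

subsidy = $61.93 per unit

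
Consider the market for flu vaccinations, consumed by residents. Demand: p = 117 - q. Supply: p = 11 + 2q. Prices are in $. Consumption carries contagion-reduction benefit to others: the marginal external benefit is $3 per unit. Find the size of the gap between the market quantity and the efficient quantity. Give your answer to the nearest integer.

Market equilibrium (private): 11 + 2q = 117 - q → q_m = 35.3333.
Social marginal benefit = demand + MEB = 120 - q.
Set SMB = MC: 120 - q = 11 + 2q → q* = 36.3333.
Gap = |35.3333 − 36.3333| = 1.0000.

1 units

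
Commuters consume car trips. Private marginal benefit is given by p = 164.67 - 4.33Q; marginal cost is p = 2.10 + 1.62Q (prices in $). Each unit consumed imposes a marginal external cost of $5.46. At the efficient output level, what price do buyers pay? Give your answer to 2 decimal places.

P = $50.34

Social marginal benefit = demand − MEC = 159.21 - 4.33Q.
Set SMB = MC: 159.21 - 4.33Q = 2.10 + 1.62Q → Q* = 26.4050.
Consumer price on the demand curve at Q*: 164.67 − 4.33×26.4050 = 50.3364.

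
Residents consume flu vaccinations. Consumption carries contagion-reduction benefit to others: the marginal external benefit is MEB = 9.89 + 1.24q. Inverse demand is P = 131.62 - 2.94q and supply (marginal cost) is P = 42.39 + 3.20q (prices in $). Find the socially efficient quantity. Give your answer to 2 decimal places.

Social marginal benefit = demand + MEB = 141.51 - 1.70q.
Set SMB = MC: 141.51 - 1.70q = 42.39 + 3.20q → q* = 20.2286.

q* = 20.23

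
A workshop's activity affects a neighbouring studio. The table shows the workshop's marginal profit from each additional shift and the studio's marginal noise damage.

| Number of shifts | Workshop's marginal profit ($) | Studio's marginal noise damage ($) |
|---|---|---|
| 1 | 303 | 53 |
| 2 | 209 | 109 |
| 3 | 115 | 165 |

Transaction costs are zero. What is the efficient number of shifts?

2

Bargaining reaches the level where marginal profit last exceeds marginal noise damage.
That holds through level 2 (209 ≥ 109) but not at 3 (115 < 165).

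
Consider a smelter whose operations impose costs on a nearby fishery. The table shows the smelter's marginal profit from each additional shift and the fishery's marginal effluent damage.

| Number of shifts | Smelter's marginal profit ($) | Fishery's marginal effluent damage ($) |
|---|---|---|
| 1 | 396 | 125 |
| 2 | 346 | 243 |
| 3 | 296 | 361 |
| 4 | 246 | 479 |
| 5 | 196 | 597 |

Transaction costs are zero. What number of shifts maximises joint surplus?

Bargaining reaches the level where marginal profit last exceeds marginal effluent damage.
That holds through level 2 (346 ≥ 243) but not at 3 (296 < 361).

2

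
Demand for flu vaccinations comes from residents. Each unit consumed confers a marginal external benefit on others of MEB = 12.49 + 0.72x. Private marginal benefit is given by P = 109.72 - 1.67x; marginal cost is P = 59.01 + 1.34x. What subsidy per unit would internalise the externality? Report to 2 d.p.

Social marginal benefit = demand + MEB = 122.21 - 0.95x.
Set SMB = MC: 122.21 - 0.95x = 59.01 + 1.34x → x* = 27.5983.
The Pigouvian subsidy equals MEB at x*: 12.49 + 0.72×27.5983 = 32.3608.

subsidy = 32.36 per unit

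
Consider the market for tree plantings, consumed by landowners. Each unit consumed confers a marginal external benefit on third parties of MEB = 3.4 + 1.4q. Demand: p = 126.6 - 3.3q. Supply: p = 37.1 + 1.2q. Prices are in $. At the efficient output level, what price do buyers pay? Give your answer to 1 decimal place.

Social marginal benefit = demand + MEB = 130.0 - 1.9q.
Set SMB = MC: 130.0 - 1.9q = 37.1 + 1.2q → q* = 29.9677.
Consumer price on the demand curve at q*: 126.6 − 3.3×29.9677 = 27.7066.

P = $27.7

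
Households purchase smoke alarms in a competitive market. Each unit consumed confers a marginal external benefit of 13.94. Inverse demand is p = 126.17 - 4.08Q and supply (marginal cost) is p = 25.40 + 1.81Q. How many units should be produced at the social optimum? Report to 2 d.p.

Q* = 19.48

Social marginal benefit = demand + MEB = 140.11 - 4.08Q.
Set SMB = MC: 140.11 - 4.08Q = 25.40 + 1.81Q → Q* = 19.4754.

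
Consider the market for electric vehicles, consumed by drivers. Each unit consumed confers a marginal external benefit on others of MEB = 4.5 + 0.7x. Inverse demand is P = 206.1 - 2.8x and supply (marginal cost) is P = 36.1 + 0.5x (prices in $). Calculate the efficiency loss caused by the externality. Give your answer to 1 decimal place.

Market equilibrium (private): 36.1 + 0.5x = 206.1 - 2.8x → x_m = 51.5152.
Social marginal benefit = demand + MEB = 210.6 - 2.1x.
Set SMB = MC: 210.6 - 2.1x = 36.1 + 0.5x → x* = 67.1154.
Between x* and x_m the wedge SMB − MC runs linearly from 0 to MEB(x_m), so the loss is a triangle.
DWL = ½ × 15.6002 × 40.5606 = 316.3767.

DWL = $316.4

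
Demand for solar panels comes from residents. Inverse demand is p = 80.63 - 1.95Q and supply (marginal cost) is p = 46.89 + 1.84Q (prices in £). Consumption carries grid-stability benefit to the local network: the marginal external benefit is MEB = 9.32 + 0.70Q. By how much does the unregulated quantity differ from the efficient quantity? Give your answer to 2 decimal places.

5.03 units

Market equilibrium (private): 46.89 + 1.84Q = 80.63 - 1.95Q → Q_m = 8.9024.
Social marginal benefit = demand + MEB = 89.95 - 1.25Q.
Set SMB = MC: 89.95 - 1.25Q = 46.89 + 1.84Q → Q* = 13.9353.
Gap = |8.9024 − 13.9353| = 5.0329.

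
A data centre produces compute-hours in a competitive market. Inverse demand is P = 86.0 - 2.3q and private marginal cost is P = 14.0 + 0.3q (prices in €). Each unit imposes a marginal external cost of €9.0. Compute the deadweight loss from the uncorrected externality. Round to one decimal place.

DWL = €15.6

Market equilibrium (private): 14.0 + 0.3q = 86.0 - 2.3q → q_m = 27.6923.
Social marginal cost = private MC + MEC = 23.0 + 0.3q.
Set SMC = demand: 23.0 + 0.3q = 86.0 - 2.3q → q* = 24.2308.
Height of the DWL triangle at q_m is SMC(q_m) − demand(q_m) = MEC(q_m) = 9.0000.
DWL = ½ × 3.4615 × 9.0000 = 15.5768.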